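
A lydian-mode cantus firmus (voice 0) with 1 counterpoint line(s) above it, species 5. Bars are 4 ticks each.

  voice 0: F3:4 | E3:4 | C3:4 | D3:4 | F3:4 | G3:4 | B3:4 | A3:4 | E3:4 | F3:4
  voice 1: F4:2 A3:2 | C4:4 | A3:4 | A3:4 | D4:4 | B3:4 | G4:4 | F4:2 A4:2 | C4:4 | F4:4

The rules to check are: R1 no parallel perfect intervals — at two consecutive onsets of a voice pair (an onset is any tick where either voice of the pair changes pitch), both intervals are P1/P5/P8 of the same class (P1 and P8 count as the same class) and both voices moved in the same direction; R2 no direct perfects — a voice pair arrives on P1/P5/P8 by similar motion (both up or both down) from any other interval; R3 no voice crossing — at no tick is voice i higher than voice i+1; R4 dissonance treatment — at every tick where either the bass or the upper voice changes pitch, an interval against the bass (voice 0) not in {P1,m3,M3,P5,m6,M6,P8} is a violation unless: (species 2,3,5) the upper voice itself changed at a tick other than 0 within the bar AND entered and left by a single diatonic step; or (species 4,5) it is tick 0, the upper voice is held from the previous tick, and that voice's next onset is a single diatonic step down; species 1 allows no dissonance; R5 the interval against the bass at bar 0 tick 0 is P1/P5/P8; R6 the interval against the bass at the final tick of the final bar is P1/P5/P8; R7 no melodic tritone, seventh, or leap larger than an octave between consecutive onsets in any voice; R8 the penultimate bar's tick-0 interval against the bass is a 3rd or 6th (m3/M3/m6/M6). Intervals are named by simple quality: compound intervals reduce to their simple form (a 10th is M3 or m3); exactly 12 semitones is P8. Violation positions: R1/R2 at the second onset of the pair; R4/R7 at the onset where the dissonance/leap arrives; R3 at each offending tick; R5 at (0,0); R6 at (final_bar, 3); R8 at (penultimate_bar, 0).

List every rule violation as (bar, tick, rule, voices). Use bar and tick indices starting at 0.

bar 0: v0=F3 v1=F4 downbeat P8
bar 1: v0=E3 v1=C4 downbeat m6
bar 2: v0=C3 v1=A3 downbeat M6
bar 3: v0=D3 v1=A3 downbeat P5
bar 4: v0=F3 v1=D4 downbeat M6
bar 5: v0=G3 v1=B3 downbeat M3
bar 6: v0=B3 v1=G4 downbeat m6
bar 7: v0=A3 v1=F4 downbeat m6
bar 8: v0=E3 v1=C4 downbeat m6
bar 9: v0=F3 v1=F4 downbeat P8
  -> R2 @ bar 9 tick 0 v(0, 1): E3/C4 m6 -> F3/F4 P8 similar

(9, 0, R2, (0, 1))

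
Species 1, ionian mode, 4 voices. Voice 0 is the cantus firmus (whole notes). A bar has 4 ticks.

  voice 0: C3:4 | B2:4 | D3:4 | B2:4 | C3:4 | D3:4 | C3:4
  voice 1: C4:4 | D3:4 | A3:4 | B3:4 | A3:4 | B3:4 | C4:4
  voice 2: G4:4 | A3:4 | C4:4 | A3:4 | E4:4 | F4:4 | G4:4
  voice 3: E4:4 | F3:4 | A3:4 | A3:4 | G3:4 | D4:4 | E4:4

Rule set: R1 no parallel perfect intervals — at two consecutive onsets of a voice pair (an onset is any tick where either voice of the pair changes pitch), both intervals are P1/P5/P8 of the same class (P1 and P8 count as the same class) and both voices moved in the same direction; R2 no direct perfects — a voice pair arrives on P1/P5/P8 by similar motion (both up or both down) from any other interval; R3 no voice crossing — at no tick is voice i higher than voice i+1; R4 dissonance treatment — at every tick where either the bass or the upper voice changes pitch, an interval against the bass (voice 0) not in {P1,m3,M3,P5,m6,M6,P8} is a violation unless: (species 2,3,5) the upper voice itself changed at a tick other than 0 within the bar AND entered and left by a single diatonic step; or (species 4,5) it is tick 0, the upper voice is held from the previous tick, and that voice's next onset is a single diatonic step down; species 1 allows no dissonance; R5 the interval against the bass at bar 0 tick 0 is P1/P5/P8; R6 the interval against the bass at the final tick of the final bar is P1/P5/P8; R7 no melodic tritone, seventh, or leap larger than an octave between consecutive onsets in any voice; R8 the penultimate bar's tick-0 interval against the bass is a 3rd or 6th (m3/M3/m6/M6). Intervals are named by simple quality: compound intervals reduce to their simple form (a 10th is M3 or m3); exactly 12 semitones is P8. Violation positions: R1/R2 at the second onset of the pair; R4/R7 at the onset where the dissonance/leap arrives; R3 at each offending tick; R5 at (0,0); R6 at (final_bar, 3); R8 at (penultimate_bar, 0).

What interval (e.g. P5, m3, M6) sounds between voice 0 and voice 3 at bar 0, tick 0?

M3

voice 0=C3 voice 3=E4 -> M3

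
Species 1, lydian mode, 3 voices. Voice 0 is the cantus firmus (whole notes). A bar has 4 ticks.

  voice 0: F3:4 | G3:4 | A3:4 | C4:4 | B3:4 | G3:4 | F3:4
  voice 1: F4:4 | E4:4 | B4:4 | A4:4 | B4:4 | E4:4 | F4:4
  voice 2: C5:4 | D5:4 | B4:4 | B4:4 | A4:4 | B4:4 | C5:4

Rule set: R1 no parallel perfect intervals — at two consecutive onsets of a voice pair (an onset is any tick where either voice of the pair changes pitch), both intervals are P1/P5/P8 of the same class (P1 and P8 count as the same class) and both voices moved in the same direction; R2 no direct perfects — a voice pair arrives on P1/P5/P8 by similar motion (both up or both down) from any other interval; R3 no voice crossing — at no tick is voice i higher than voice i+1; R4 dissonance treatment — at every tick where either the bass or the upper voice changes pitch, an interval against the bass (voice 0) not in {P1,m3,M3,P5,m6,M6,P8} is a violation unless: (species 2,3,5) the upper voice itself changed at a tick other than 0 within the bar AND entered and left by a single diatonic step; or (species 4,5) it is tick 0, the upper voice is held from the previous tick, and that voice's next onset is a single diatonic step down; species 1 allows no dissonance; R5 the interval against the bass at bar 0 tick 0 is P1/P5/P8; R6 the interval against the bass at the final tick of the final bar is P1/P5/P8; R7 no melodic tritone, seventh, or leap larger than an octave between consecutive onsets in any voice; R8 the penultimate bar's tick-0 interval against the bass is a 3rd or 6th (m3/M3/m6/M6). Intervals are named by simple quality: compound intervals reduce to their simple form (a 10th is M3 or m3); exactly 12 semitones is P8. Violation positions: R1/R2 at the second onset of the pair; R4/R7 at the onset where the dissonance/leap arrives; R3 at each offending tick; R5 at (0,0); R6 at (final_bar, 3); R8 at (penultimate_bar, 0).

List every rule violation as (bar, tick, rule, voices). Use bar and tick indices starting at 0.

bar 0: v0=F3 v1=F4 v2=C5 downbeat P5
bar 1: v0=G3 v1=E4 v2=D5 downbeat P5
bar 2: v0=A3 v1=B4 v2=B4 downbeat M2
bar 3: v0=C4 v1=A4 v2=B4 downbeat M7
bar 4: v0=B3 v1=B4 v2=A4 downbeat m7
bar 5: v0=G3 v1=E4 v2=B4 downbeat M3
bar 6: v0=F3 v1=F4 v2=C5 downbeat P5
  -> R1 @ bar 1 tick 0 v(0, 2): F3/C5 P5 -> G3/D5 P5 similar
  -> R4 @ bar 2 tick 0 v(0, 1): A3/B4 M2 untreated
  -> R4 @ bar 2 tick 0 v(0, 2): A3/B4 M2 untreated
  -> R4 @ bar 3 tick 0 v(0, 2): C4/B4 M7 untreated
  -> R3 @ bar 4 tick 0 v(1, 2): B4 above A4
  -> R4 @ bar 4 tick 0 v(0, 2): B3/A4 m7 untreated
  -> R3 @ bar 4 tick 1 v(1, 2): B4 above A4
  -> R3 @ bar 4 tick 2 v(1, 2): B4 above A4
  -> R3 @ bar 4 tick 3 v(1, 2): B4 above A4
  -> R1 @ bar 6 tick 0 v(1, 2): E4/B4 P5 -> F4/C5 P5 similar

(1, 0, R1, (0, 2))
(2, 0, R4, (0, 1))
(2, 0, R4, (0, 2))
(3, 0, R4, (0, 2))
(4, 0, R3, (1, 2))
(4, 0, R4, (0, 2))
(4, 1, R3, (1, 2))
(4, 2, R3, (1, 2))
(4, 3, R3, (1, 2))
(6, 0, R1, (1, 2))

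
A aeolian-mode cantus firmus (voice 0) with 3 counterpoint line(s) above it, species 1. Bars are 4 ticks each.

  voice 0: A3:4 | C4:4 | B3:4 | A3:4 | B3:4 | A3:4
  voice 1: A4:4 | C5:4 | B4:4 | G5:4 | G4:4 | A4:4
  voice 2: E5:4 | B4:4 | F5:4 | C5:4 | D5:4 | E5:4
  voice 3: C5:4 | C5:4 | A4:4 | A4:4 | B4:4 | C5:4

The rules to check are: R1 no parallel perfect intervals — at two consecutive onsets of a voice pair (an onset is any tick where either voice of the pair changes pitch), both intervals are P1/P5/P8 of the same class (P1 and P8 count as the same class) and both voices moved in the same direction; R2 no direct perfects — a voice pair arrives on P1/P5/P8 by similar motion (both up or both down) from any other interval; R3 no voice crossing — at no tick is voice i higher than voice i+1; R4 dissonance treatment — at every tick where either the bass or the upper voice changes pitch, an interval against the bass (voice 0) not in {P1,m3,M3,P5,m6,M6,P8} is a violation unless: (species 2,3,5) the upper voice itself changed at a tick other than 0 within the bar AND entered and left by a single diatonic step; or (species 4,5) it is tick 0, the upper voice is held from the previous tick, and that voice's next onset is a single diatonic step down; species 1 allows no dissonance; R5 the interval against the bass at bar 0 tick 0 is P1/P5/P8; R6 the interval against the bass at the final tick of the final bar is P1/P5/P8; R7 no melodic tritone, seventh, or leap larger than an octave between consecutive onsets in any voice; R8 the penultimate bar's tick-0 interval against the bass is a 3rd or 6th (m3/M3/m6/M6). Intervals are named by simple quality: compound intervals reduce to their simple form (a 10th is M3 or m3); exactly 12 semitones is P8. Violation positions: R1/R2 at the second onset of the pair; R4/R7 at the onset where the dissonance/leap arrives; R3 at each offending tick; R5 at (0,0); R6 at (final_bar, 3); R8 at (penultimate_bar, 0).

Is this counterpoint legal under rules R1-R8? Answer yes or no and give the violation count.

No (40 violations)

bar 0: v0=A3 v1=A4 v2=E5 v3=C5 (m3)
bar 1: v0=C4 v1=C5 v2=B4 v3=C5 (P8)
bar 2: v0=B3 v1=B4 v2=F5 v3=A4 (m7)
bar 3: v0=A3 v1=G5 v2=C5 v3=A4 (P8)
bar 4: v0=B3 v1=G4 v2=D5 v3=B4 (P8)
bar 5: v0=A3 v1=A4 v2=E5 v3=C5 (m3)
  R3 @ bar0.0: E5 above C5
  R5 @ bar0.0: opens on m3
  R3 @ bar0.1: E5 above C5
  R3 @ bar0.2: E5 above C5
  R3 @ bar0.3: E5 above C5
  R1 @ bar1.0: A3/A4 P8 -> C4/C5 P8 similar
  R3 @ bar1.0: C5 above B4
  R4 @ bar1.0: C4/B4 M7 untreated
  R3 @ bar1.1: C5 above B4
  R3 @ bar1.2: C5 above B4
  R3 @ bar1.3: C5 above B4
  R1 @ bar2.0: C4/C5 P8 -> B3/B4 P8 similar
  R3 @ bar2.0: F5 above A4
  R4 @ bar2.0: B3/F5 TT untreated
  R4 @ bar2.0: B3/A4 m7 untreated
  R7 @ bar2.0: B4->F5 leap 6st
  R3 @ bar2.1: F5 above A4
  R3 @ bar2.2: F5 above A4
  R3 @ bar2.3: F5 above A4
  R3 @ bar3.0: G5 above C5
  R3 @ bar3.0: C5 above A4
  R4 @ bar3.0: A3/G5 m7 untreated
  R3 @ bar3.1: G5 above C5
  R3 @ bar3.1: C5 above A4
  R3 @ bar3.2: G5 above C5
  R3 @ bar3.2: C5 above A4
  R3 @ bar3.3: G5 above C5
  R3 @ bar3.3: C5 above A4
  R1 @ bar4.0: A3/A4 P8 -> B3/B4 P8 similar
  R3 @ bar4.0: D5 above B4
  R8 @ bar4.0: penult P8 not 3rd/6th
  R3 @ bar4.1: D5 above B4
  R3 @ bar4.2: D5 above B4
  R3 @ bar4.3: D5 above B4
  R1 @ bar5.0: G4/D5 P5 -> A4/E5 P5 similar
  R3 @ bar5.0: E5 above C5
  R3 @ bar5.1: E5 above C5
  R3 @ bar5.2: E5 above C5
  R3 @ bar5.3: E5 above C5
  R6 @ bar5.3: closes on m3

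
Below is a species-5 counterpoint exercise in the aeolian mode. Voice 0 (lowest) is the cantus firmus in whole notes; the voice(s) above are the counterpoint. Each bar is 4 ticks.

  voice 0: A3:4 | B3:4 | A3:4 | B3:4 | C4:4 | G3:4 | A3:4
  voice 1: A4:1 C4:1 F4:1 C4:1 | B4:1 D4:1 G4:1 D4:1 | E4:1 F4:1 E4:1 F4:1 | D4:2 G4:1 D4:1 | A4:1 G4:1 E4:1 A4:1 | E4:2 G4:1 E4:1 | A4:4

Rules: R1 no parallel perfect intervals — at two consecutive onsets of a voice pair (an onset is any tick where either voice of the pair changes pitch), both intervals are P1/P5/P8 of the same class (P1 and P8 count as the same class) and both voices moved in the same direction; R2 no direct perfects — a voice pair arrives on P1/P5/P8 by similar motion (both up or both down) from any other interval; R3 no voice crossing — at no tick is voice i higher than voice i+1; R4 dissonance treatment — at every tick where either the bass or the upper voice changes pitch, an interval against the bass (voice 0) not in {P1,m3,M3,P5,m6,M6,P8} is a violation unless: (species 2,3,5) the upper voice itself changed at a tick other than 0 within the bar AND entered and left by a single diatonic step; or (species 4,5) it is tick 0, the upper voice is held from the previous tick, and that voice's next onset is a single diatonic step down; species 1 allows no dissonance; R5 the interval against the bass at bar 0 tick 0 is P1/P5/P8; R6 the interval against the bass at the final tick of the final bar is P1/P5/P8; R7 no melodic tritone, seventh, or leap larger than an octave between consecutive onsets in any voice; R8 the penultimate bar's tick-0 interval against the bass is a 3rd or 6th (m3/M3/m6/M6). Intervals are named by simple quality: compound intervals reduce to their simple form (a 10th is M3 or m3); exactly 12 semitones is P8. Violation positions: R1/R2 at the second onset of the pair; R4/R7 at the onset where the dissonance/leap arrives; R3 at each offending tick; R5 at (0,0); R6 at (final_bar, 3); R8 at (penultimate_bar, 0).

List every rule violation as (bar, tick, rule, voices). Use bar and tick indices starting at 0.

bar 0: v0=A3 v1=A4 downbeat P8
bar 1: v0=B3 v1=B4 downbeat P8
bar 2: v0=A3 v1=E4 downbeat P5
bar 3: v0=B3 v1=D4 downbeat m3
bar 4: v0=C4 v1=A4 downbeat M6
bar 5: v0=G3 v1=E4 downbeat M6
bar 6: v0=A3 v1=A4 downbeat P8
  -> R2 @ bar 1 tick 0 v(0, 1): A3/C4 m3 -> B3/B4 P8 similar
  -> R7 @ bar 1 tick 0 v(1,): C4->B4 leap 11st
  -> R2 @ bar 6 tick 0 v(0, 1): G3/E4 M6 -> A3/A4 P8 similar

(1, 0, R2, (0, 1))
(1, 0, R7, (1,))
(6, 0, R2, (0, 1))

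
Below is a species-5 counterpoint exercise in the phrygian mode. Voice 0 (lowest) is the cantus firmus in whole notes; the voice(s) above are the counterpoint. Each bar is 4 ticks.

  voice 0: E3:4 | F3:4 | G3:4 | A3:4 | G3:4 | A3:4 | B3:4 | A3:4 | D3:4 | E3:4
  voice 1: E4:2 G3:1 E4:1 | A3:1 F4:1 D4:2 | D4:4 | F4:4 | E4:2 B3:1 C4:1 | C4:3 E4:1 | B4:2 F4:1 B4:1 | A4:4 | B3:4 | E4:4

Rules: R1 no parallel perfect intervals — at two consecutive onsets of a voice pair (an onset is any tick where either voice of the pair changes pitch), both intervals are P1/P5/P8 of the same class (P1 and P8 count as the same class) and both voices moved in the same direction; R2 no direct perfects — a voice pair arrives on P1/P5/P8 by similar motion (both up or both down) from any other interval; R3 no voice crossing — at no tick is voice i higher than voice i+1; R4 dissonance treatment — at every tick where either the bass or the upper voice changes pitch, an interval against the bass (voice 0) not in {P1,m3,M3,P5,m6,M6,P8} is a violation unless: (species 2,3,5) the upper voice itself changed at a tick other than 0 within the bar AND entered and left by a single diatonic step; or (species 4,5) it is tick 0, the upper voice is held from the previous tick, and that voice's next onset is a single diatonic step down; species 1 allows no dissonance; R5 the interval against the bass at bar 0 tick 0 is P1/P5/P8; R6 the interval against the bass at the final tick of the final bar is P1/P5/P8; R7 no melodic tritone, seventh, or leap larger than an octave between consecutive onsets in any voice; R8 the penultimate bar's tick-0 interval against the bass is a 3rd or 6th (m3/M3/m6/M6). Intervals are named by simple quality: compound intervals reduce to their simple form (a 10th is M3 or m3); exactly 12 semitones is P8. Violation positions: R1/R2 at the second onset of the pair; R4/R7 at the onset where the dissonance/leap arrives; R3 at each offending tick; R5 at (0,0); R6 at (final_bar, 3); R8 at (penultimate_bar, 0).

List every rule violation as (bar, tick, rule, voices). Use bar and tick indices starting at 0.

(4, 3, R4, (0, 1))
(6, 0, R2, (0, 1))
(6, 2, R4, (0, 1))
(6, 2, R7, (1,))
(6, 3, R7, (1,))
(7, 0, R1, (0, 1))
(8, 0, R7, (1,))
(9, 0, R2, (0, 1))

bar 0: v0=E3 v1=E4 downbeat P8
bar 1: v0=F3 v1=A3 downbeat M3
bar 2: v0=G3 v1=D4 downbeat P5
bar 3: v0=A3 v1=F4 downbeat m6
bar 4: v0=G3 v1=E4 downbeat M6
bar 5: v0=A3 v1=C4 downbeat m3
bar 6: v0=B3 v1=B4 downbeat P8
bar 7: v0=A3 v1=A4 downbeat P8
bar 8: v0=D3 v1=B3 downbeat M6
bar 9: v0=E3 v1=E4 downbeat P8
  -> R4 @ bar 4 tick 3 v(0, 1): G3/C4 P4 untreated
  -> R2 @ bar 6 tick 0 v(0, 1): A3/E4 P5 -> B3/B4 P8 similar
  -> R4 @ bar 6 tick 2 v(0, 1): B3/F4 TT untreated
  -> R7 @ bar 6 tick 2 v(1,): B4->F4 leap 6st
  -> R7 @ bar 6 tick 3 v(1,): F4->B4 leap 6st
  -> R1 @ bar 7 tick 0 v(0, 1): B3/B4 P8 -> A3/A4 P8 similar
  -> R7 @ bar 8 tick 0 v(1,): A4->B3 leap 10st
  -> R2 @ bar 9 tick 0 v(0, 1): D3/B3 M6 -> E3/E4 P8 similar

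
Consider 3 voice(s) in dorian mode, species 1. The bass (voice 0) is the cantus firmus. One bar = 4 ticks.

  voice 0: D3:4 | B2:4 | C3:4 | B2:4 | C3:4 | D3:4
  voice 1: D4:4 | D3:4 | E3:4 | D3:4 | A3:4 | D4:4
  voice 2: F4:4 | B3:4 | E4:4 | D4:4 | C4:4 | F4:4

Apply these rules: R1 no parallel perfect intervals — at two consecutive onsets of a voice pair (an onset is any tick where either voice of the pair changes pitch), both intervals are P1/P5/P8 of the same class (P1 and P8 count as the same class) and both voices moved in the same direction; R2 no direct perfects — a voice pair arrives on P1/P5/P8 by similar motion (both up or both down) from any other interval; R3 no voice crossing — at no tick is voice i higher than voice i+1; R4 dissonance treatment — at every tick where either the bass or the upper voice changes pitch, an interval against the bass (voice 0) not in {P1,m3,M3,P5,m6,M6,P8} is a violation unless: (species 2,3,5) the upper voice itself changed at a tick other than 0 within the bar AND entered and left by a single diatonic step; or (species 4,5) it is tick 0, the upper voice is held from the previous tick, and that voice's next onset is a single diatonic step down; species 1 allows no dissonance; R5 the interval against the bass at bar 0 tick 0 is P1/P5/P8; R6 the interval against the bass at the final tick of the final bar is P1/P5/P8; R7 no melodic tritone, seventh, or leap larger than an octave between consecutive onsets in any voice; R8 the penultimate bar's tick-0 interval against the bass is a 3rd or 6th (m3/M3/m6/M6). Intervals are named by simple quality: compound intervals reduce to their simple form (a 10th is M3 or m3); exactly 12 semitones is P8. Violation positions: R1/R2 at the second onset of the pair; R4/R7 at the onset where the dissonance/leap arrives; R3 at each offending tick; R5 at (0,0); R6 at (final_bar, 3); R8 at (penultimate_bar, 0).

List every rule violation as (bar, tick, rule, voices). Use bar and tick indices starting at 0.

(0, 0, R5, (0, 2))
(1, 0, R2, (0, 2))
(1, 0, R7, (2,))
(2, 0, R2, (1, 2))
(3, 0, R1, (1, 2))
(4, 0, R8, (0, 2))
(5, 0, R2, (0, 1))
(5, 3, R6, (0, 2))

bar 0: v0=D3 v1=D4 v2=F4 downbeat m3
bar 1: v0=B2 v1=D3 v2=B3 downbeat P8
bar 2: v0=C3 v1=E3 v2=E4 downbeat M3
bar 3: v0=B2 v1=D3 v2=D4 downbeat m3
bar 4: v0=C3 v1=A3 v2=C4 downbeat P8
bar 5: v0=D3 v1=D4 v2=F4 downbeat m3
  -> R5 @ bar 0 tick 0 v(0, 2): opens on m3
  -> R2 @ bar 1 tick 0 v(0, 2): D3/F4 m3 -> B2/B3 P8 similar
  -> R7 @ bar 1 tick 0 v(2,): F4->B3 leap 6st
  -> R2 @ bar 2 tick 0 v(1, 2): D3/B3 M6 -> E3/E4 P8 similar
  -> R1 @ bar 3 tick 0 v(1, 2): E3/E4 P8 -> D3/D4 P8 similar
  -> R8 @ bar 4 tick 0 v(0, 2): penult P8 not 3rd/6th
  -> R2 @ bar 5 tick 0 v(0, 1): C3/A3 M6 -> D3/D4 P8 similar
  -> R6 @ bar 5 tick 3 v(0, 2): closes on m3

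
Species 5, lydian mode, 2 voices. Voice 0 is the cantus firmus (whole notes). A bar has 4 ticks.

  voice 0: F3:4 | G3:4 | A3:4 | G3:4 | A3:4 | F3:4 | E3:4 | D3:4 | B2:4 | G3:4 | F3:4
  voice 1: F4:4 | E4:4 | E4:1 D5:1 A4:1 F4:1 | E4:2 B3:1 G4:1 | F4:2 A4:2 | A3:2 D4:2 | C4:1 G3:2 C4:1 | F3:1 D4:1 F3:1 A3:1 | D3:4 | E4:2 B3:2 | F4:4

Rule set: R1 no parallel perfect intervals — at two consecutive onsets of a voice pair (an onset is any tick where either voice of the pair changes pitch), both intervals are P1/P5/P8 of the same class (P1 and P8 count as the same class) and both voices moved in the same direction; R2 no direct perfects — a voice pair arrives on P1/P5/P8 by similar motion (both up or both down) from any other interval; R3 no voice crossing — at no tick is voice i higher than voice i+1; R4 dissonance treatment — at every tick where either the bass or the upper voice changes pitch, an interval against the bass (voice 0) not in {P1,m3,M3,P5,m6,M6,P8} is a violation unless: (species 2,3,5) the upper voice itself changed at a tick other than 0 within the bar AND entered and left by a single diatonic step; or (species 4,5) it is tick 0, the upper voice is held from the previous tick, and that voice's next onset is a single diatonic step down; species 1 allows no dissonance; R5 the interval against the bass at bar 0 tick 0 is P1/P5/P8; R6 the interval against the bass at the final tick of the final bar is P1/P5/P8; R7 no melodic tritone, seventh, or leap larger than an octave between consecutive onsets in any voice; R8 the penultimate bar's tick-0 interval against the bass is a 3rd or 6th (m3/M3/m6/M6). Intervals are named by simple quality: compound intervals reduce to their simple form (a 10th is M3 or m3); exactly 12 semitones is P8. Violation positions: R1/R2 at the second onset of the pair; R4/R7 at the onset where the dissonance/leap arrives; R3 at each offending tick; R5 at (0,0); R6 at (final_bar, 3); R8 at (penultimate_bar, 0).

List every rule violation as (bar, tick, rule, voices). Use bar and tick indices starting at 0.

bar 0: v0=F3 v1=F4 downbeat P8
bar 1: v0=G3 v1=E4 downbeat M6
bar 2: v0=A3 v1=E4 downbeat P5
bar 3: v0=G3 v1=E4 downbeat M6
bar 4: v0=A3 v1=F4 downbeat m6
bar 5: v0=F3 v1=A3 downbeat M3
bar 6: v0=E3 v1=C4 downbeat m6
bar 7: v0=D3 v1=F3 downbeat m3
bar 8: v0=B2 v1=D3 downbeat m3
bar 9: v0=G3 v1=E4 downbeat M6
bar 10: v0=F3 v1=F4 downbeat P8
  -> R4 @ bar 2 tick 1 v(0, 1): A3/D5 P4 untreated
  -> R7 @ bar 2 tick 1 v(1,): E4->D5 leap 10st
  -> R7 @ bar 9 tick 0 v(1,): D3->E4 leap 14st
  -> R7 @ bar 10 tick 0 v(1,): B3->F4 leap 6st

(2, 1, R4, (0, 1))
(2, 1, R7, (1,))
(9, 0, R7, (1,))
(10, 0, R7, (1,))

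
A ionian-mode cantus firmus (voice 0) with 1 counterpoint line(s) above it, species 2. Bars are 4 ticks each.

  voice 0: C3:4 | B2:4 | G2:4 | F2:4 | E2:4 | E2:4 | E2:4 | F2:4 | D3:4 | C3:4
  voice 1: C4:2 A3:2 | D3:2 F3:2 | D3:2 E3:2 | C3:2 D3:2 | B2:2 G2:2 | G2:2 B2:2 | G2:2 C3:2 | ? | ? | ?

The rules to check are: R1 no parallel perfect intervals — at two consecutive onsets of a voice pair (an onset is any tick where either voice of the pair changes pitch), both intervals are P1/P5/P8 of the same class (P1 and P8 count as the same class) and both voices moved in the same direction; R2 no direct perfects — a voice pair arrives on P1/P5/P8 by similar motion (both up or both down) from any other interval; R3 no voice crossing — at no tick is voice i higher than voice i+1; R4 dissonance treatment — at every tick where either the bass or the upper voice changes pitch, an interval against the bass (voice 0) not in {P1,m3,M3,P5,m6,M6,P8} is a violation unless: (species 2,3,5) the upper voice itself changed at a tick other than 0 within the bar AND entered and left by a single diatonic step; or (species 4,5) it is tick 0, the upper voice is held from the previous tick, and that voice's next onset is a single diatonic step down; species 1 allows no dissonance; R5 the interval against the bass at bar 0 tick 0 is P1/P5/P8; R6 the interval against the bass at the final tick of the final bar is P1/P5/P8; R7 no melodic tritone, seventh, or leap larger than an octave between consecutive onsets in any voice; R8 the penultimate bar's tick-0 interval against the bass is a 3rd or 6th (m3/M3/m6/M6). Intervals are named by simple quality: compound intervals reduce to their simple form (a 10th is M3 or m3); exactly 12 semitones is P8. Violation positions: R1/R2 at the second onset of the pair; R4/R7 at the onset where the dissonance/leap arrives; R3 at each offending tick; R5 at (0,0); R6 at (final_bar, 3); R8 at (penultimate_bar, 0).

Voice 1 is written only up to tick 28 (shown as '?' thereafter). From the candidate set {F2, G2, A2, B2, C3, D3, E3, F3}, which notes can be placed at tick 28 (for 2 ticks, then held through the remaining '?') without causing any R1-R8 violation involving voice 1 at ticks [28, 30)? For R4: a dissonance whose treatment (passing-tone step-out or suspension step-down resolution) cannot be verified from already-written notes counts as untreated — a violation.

F2: legal
G2: violates R4
A2: legal
B2: violates R4
C3: legal
D3: legal
E3: violates R4
F3: violates R2

{A2, C3, D3, F2}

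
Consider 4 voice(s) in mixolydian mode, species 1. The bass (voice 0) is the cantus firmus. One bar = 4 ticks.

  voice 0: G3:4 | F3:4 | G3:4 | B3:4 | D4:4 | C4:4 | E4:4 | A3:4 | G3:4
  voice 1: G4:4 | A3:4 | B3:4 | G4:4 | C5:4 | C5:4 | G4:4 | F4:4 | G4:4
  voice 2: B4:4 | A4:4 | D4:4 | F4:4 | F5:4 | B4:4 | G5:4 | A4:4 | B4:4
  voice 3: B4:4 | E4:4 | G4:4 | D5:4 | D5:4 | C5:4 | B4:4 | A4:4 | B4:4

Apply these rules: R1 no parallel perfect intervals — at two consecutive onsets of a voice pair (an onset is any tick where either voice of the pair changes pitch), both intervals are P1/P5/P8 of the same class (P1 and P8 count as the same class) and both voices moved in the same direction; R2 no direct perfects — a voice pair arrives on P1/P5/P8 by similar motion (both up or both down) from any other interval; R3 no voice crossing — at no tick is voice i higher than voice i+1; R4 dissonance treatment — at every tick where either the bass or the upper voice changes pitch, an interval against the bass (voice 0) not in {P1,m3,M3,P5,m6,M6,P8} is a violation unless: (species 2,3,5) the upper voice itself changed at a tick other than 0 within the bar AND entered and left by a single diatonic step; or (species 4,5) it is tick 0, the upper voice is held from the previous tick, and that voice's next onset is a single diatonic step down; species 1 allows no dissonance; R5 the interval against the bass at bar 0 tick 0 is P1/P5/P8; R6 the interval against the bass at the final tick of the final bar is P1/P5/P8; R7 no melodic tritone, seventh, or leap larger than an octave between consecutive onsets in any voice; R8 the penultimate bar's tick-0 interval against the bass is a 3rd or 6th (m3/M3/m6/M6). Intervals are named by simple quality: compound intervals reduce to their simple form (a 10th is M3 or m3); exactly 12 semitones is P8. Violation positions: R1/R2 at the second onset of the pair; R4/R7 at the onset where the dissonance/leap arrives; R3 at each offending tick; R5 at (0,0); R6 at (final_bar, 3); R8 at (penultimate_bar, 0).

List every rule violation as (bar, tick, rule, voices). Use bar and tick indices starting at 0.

(0, 0, R5, (0, 2))
(0, 0, R5, (0, 3))
(1, 0, R2, (1, 2))
(1, 0, R2, (1, 3))
(1, 0, R3, (2, 3))
(1, 0, R4, (0, 3))
(1, 0, R7, (1,))
(1, 1, R3, (2, 3))
(1, 2, R3, (2, 3))
(1, 3, R3, (2, 3))
(2, 0, R2, (0, 3))
(3, 0, R2, (1, 3))
(3, 0, R3, (1, 2))
(3, 0, R4, (0, 2))
(3, 1, R3, (1, 2))
(3, 2, R3, (1, 2))
(3, 3, R3, (1, 2))
(4, 0, R3, (2, 3))
(4, 0, R4, (0, 1))
(4, 1, R3, (2, 3))
(4, 2, R3, (2, 3))
(4, 3, R3, (2, 3))
(5, 0, R1, (0, 3))
(5, 0, R3, (1, 2))
(5, 0, R4, (0, 2))
(5, 0, R7, (2,))
(5, 1, R3, (1, 2))
(5, 2, R3, (1, 2))
(5, 3, R3, (1, 2))
(6, 0, R3, (2, 3))
(6, 1, R3, (2, 3))
(6, 2, R3, (2, 3))
(6, 3, R3, (2, 3))
(7, 0, R2, (0, 2))
(7, 0, R2, (0, 3))
(7, 0, R2, (2, 3))
(7, 0, R7, (2,))
(7, 0, R8, (0, 2))
(7, 0, R8, (0, 3))
(8, 0, R1, (2, 3))
(8, 3, R6, (0, 2))
(8, 3, R6, (0, 3))

bar 0: v0=G3 v1=G4 v2=B4 v3=B4 downbeat M3
bar 1: v0=F3 v1=A3 v2=A4 v3=E4 downbeat M7
bar 2: v0=G3 v1=B3 v2=D4 v3=G4 downbeat P8
bar 3: v0=B3 v1=G4 v2=F4 v3=D5 downbeat m3
bar 4: v0=D4 v1=C5 v2=F5 v3=D5 downbeat P8
bar 5: v0=C4 v1=C5 v2=B4 v3=C5 downbeat P8
bar 6: v0=E4 v1=G4 v2=G5 v3=B4 downbeat P5
bar 7: v0=A3 v1=F4 v2=A4 v3=A4 downbeat P8
bar 8: v0=G3 v1=G4 v2=B4 v3=B4 downbeat M3
  -> R5 @ bar 0 tick 0 v(0, 2): opens on M3
  -> R5 @ bar 0 tick 0 v(0, 3): opens on M3
  -> R2 @ bar 1 tick 0 v(1, 2): G4/B4 M3 -> A3/A4 P8 similar
  -> R2 @ bar 1 tick 0 v(1, 3): G4/B4 M3 -> A3/E4 P5 similar
  -> R3 @ bar 1 tick 0 v(2, 3): A4 above E4
  -> R4 @ bar 1 tick 0 v(0, 3): F3/E4 M7 untreated
  -> R7 @ bar 1 tick 0 v(1,): G4->A3 leap 10st
  -> R3 @ bar 1 tick 1 v(2, 3): A4 above E4
  -> R3 @ bar 1 tick 2 v(2, 3): A4 above E4
  -> R3 @ bar 1 tick 3 v(2, 3): A4 above E4
  -> R2 @ bar 2 tick 0 v(0, 3): F3/E4 M7 -> G3/G4 P8 similar
  -> R2 @ bar 3 tick 0 v(1, 3): B3/G4 m6 -> G4/D5 P5 similar
  -> R3 @ bar 3 tick 0 v(1, 2): G4 above F4
  -> R4 @ bar 3 tick 0 v(0, 2): B3/F4 TT untreated
  -> R3 @ bar 3 tick 1 v(1, 2): G4 above F4
  -> R3 @ bar 3 tick 2 v(1, 2): G4 above F4
  -> R3 @ bar 3 tick 3 v(1, 2): G4 above F4
  -> R3 @ bar 4 tick 0 v(2, 3): F5 above D5
  -> R4 @ bar 4 tick 0 v(0, 1): D4/C5 m7 untreated
  -> R3 @ bar 4 tick 1 v(2, 3): F5 above D5
  -> R3 @ bar 4 tick 2 v(2, 3): F5 above D5
  -> R3 @ bar 4 tick 3 v(2, 3): F5 above D5
  -> R1 @ bar 5 tick 0 v(0, 3): D4/D5 P8 -> C4/C5 P8 similar
  -> R3 @ bar 5 tick 0 v(1, 2): C5 above B4
  -> R4 @ bar 5 tick 0 v(0, 2): C4/B4 M7 untreated
  -> R7 @ bar 5 tick 0 v(2,): F5->B4 leap 6st
  -> R3 @ bar 5 tick 1 v(1, 2): C5 above B4
  -> R3 @ bar 5 tick 2 v(1, 2): C5 above B4
  -> R3 @ bar 5 tick 3 v(1, 2): C5 above B4
  -> R3 @ bar 6 tick 0 v(2, 3): G5 above B4
  -> R3 @ bar 6 tick 1 v(2, 3): G5 above B4
  -> R3 @ bar 6 tick 2 v(2, 3): G5 above B4
  -> R3 @ bar 6 tick 3 v(2, 3): G5 above B4
  -> R2 @ bar 7 tick 0 v(0, 2): E4/G5 m3 -> A3/A4 P8 similar
  -> R2 @ bar 7 tick 0 v(0, 3): E4/B4 P5 -> A3/A4 P8 similar
  -> R2 @ bar 7 tick 0 v(2, 3): G5/B4 m6 -> A4/A4 P1 similar
  -> R7 @ bar 7 tick 0 v(2,): G5->A4 leap 10st
  -> R8 @ bar 7 tick 0 v(0, 2): penult P8 not 3rd/6th
  -> R8 @ bar 7 tick 0 v(0, 3): penult P8 not 3rd/6th
  -> R1 @ bar 8 tick 0 v(2, 3): A4/A4 P1 -> B4/B4 P1 similar
  -> R6 @ bar 8 tick 3 v(0, 2): closes on M3
  -> R6 @ bar 8 tick 3 v(0, 3): closes on M3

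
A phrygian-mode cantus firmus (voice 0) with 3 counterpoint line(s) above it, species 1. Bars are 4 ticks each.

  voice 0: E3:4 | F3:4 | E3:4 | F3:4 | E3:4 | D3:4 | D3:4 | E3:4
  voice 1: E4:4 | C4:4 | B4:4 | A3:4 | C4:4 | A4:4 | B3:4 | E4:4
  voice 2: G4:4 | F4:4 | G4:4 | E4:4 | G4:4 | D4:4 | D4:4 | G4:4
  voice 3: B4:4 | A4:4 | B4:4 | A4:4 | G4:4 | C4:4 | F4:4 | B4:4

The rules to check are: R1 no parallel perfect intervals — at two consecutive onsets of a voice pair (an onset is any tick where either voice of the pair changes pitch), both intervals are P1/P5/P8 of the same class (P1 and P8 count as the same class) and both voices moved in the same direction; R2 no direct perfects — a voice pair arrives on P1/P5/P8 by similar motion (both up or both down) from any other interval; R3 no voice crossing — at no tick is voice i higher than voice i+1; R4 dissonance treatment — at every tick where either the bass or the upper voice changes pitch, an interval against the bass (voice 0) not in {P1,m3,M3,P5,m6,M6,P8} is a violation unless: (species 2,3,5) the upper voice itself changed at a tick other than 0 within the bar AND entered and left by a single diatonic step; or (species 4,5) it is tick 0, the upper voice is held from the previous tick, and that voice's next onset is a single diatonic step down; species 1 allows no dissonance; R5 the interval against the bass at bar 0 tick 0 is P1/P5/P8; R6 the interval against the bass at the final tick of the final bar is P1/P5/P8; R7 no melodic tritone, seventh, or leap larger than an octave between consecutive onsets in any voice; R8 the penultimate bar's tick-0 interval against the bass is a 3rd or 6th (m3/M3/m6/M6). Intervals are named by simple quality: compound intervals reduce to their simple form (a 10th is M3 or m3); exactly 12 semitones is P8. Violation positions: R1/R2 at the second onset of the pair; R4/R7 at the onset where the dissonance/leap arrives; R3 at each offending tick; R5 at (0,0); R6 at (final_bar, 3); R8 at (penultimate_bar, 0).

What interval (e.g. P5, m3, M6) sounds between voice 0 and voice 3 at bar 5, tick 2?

m7

voice 0=D3 voice 3=C4 -> m7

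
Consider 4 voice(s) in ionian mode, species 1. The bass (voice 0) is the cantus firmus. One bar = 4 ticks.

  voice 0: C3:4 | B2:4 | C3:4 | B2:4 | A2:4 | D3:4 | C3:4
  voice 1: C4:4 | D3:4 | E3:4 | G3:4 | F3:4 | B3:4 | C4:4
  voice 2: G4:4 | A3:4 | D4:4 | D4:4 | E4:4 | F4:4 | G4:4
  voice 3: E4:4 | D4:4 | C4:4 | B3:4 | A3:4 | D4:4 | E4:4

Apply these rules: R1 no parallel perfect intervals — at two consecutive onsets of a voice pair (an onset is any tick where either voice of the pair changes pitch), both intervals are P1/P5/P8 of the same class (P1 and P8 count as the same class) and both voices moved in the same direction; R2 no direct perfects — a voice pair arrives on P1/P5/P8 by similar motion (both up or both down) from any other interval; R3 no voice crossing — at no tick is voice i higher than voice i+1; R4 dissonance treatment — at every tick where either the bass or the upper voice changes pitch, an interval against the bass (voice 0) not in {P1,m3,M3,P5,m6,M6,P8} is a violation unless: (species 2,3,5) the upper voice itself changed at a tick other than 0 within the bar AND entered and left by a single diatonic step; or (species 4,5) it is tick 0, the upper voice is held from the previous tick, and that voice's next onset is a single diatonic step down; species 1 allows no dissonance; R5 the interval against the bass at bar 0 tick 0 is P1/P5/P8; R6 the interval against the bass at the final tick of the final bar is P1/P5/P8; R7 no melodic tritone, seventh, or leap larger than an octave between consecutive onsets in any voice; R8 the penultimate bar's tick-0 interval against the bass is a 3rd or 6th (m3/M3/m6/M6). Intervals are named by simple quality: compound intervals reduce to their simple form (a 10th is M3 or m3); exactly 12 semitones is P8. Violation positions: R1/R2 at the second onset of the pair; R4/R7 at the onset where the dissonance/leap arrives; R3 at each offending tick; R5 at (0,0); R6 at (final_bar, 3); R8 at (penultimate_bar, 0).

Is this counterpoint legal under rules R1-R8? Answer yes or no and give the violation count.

bar 0: v0=C3 v1=C4 v2=G4 v3=E4 (M3)
bar 1: v0=B2 v1=D3 v2=A3 v3=D4 (m3)
bar 2: v0=C3 v1=E3 v2=D4 v3=C4 (P8)
bar 3: v0=B2 v1=G3 v2=D4 v3=B3 (P8)
bar 4: v0=A2 v1=F3 v2=E4 v3=A3 (P8)
bar 5: v0=D3 v1=B3 v2=F4 v3=D4 (P8)
bar 6: v0=C3 v1=C4 v2=G4 v3=E4 (M3)
  R3 @ bar0.0: G4 above E4
  R5 @ bar0.0: opens on M3
  R3 @ bar0.1: G4 above E4
  R3 @ bar0.2: G4 above E4
  R3 @ bar0.3: G4 above E4
  R1 @ bar1.0: C4/G4 P5 -> D3/A3 P5 similar
  R2 @ bar1.0: C4/E4 M3 -> D3/D4 P8 similar
  R4 @ bar1.0: B2/A3 m7 untreated
  R7 @ bar1.0: C4->D3 leap 10st
  R7 @ bar1.0: G4->A3 leap 10st
  R3 @ bar2.0: D4 above C4
  R4 @ bar2.0: C3/D4 M2 untreated
  R3 @ bar2.1: D4 above C4
  R3 @ bar2.2: D4 above C4
  R3 @ bar2.3: D4 above C4
  R1 @ bar3.0: C3/C4 P8 -> B2/B3 P8 similar
  R3 @ bar3.0: D4 above B3
  R3 @ bar3.1: D4 above B3
  R3 @ bar3.2: D4 above B3
  R3 @ bar3.3: D4 above B3
  R1 @ bar4.0: B2/B3 P8 -> A2/A3 P8 similar
  R3 @ bar4.0: E4 above A3
  R3 @ bar4.1: E4 above A3
  R3 @ bar4.2: E4 above A3
  R3 @ bar4.3: E4 above A3
  R1 @ bar5.0: A2/A3 P8 -> D3/D4 P8 similar
  R3 @ bar5.0: F4 above D4
  R7 @ bar5.0: F3->B3 leap 6st
  R8 @ bar5.0: penult P8 not 3rd/6th
  R3 @ bar5.1: F4 above D4
  R3 @ bar5.2: F4 above D4
  R3 @ bar5.3: F4 above D4
  R2 @ bar6.0: B3/F4 TT -> C4/G4 P5 similar
  R3 @ bar6.0: G4 above E4
  R3 @ bar6.1: G4 above E4
  R3 @ bar6.2: G4 above E4
  R3 @ bar6.3: G4 above E4
  R6 @ bar6.3: closes on M3

No (38 violations)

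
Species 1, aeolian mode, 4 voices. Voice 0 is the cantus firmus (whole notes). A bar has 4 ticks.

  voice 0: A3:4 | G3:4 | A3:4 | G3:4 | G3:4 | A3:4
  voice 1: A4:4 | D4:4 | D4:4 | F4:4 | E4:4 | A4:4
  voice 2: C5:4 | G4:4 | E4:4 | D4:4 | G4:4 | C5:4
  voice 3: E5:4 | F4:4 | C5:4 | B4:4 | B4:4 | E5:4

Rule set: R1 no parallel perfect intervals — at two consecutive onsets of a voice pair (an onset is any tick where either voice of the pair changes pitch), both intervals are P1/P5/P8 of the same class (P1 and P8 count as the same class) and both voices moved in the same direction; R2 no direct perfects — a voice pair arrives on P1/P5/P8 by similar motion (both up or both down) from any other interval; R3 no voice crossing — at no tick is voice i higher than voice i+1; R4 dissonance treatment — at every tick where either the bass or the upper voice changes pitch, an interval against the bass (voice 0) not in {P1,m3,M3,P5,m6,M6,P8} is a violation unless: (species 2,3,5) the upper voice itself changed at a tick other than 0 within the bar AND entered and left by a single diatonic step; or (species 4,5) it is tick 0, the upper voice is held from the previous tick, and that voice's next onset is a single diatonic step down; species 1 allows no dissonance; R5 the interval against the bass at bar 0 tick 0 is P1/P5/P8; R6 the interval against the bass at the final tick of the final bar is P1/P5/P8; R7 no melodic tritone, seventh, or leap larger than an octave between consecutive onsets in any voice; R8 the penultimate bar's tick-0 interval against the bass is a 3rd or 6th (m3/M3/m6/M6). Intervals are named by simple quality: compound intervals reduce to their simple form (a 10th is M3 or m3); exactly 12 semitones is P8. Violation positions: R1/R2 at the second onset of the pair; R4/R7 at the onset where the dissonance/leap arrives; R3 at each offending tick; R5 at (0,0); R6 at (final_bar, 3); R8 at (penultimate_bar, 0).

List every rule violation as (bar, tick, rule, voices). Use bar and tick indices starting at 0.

bar 0: v0=A3 v1=A4 v2=C5 v3=E5 downbeat P5
bar 1: v0=G3 v1=D4 v2=G4 v3=F4 downbeat m7
bar 2: v0=A3 v1=D4 v2=E4 v3=C5 downbeat m3
bar 3: v0=G3 v1=F4 v2=D4 v3=B4 downbeat M3
bar 4: v0=G3 v1=E4 v2=G4 v3=B4 downbeat M3
bar 5: v0=A3 v1=A4 v2=C5 v3=E5 downbeat P5
  -> R5 @ bar 0 tick 0 v(0, 2): opens on m3
  -> R2 @ bar 1 tick 0 v(0, 1): A3/A4 P8 -> G3/D4 P5 similar
  -> R2 @ bar 1 tick 0 v(0, 2): A3/C5 m3 -> G3/G4 P8 similar
  -> R3 @ bar 1 tick 0 v(2, 3): G4 above F4
  -> R4 @ bar 1 tick 0 v(0, 3): G3/F4 m7 untreated
  -> R7 @ bar 1 tick 0 v(3,): E5->F4 leap 11st
  -> R3 @ bar 1 tick 1 v(2, 3): G4 above F4
  -> R3 @ bar 1 tick 2 v(2, 3): G4 above F4
  -> R3 @ bar 1 tick 3 v(2, 3): G4 above F4
  -> R4 @ bar 2 tick 0 v(0, 1): A3/D4 P4 untreated
  -> R1 @ bar 3 tick 0 v(0, 2): A3/E4 P5 -> G3/D4 P5 similar
  -> R3 @ bar 3 tick 0 v(1, 2): F4 above D4
  -> R4 @ bar 3 tick 0 v(0, 1): G3/F4 m7 untreated
  -> R3 @ bar 3 tick 1 v(1, 2): F4 above D4
  -> R3 @ bar 3 tick 2 v(1, 2): F4 above D4
  -> R3 @ bar 3 tick 3 v(1, 2): F4 above D4
  -> R8 @ bar 4 tick 0 v(0, 2): penult P8 not 3rd/6th
  -> R1 @ bar 5 tick 0 v(1, 3): E4/B4 P5 -> A4/E5 P5 similar
  -> R2 @ bar 5 tick 0 v(0, 1): G3/E4 M6 -> A3/A4 P8 similar
  -> R2 @ bar 5 tick 0 v(0, 3): G3/B4 M3 -> A3/E5 P5 similar
  -> R6 @ bar 5 tick 3 v(0, 2): closes on m3

(0, 0, R5, (0, 2))
(1, 0, R2, (0, 1))
(1, 0, R2, (0, 2))
(1, 0, R3, (2, 3))
(1, 0, R4, (0, 3))
(1, 0, R7, (3,))
(1, 1, R3, (2, 3))
(1, 2, R3, (2, 3))
(1, 3, R3, (2, 3))
(2, 0, R4, (0, 1))
(3, 0, R1, (0, 2))
(3, 0, R3, (1, 2))
(3, 0, R4, (0, 1))
(3, 1, R3, (1, 2))
(3, 2, R3, (1, 2))
(3, 3, R3, (1, 2))
(4, 0, R8, (0, 2))
(5, 0, R1, (1, 3))
(5, 0, R2, (0, 1))
(5, 0, R2, (0, 3))
(5, 3, R6, (0, 2))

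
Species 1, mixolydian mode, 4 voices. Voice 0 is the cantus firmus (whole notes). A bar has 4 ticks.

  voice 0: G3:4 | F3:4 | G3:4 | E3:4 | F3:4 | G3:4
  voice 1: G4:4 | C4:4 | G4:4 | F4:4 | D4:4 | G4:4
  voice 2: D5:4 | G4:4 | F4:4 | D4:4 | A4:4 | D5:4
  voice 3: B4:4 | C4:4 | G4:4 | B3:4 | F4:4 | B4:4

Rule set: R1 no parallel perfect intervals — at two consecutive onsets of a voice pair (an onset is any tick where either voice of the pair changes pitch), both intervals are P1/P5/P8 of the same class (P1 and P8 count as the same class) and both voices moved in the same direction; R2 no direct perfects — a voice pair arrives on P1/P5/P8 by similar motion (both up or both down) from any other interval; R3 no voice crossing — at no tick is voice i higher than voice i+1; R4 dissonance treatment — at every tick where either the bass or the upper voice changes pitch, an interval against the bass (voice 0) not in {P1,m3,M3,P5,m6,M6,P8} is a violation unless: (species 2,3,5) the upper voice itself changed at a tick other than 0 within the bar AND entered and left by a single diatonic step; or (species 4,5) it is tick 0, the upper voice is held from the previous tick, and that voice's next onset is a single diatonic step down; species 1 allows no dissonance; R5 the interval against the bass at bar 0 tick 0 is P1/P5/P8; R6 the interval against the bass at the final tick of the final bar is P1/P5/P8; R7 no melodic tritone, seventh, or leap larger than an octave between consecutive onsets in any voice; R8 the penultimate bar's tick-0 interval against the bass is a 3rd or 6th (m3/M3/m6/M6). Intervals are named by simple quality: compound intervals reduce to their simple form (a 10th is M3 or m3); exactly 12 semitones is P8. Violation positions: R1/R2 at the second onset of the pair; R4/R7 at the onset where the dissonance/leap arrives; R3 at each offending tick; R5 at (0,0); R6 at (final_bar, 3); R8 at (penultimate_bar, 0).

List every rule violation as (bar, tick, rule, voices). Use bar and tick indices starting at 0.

bar 0: v0=G3 v1=G4 v2=D5 v3=B4 downbeat M3
bar 1: v0=F3 v1=C4 v2=G4 v3=C4 downbeat P5
bar 2: v0=G3 v1=G4 v2=F4 v3=G4 downbeat P8
bar 3: v0=E3 v1=F4 v2=D4 v3=B3 downbeat P5
bar 4: v0=F3 v1=D4 v2=A4 v3=F4 downbeat P8
bar 5: v0=G3 v1=G4 v2=D5 v3=B4 downbeat M3
  -> R3 @ bar 0 tick 0 v(2, 3): D5 above B4
  -> R5 @ bar 0 tick 0 v(0, 3): opens on M3
  -> R3 @ bar 0 tick 1 v(2, 3): D5 above B4
  -> R3 @ bar 0 tick 2 v(2, 3): D5 above B4
  -> R3 @ bar 0 tick 3 v(2, 3): D5 above B4
  -> R1 @ bar 1 tick 0 v(1, 2): G4/D5 P5 -> C4/G4 P5 similar
  -> R2 @ bar 1 tick 0 v(0, 1): G3/G4 P8 -> F3/C4 P5 similar
  -> R2 @ bar 1 tick 0 v(0, 3): G3/B4 M3 -> F3/C4 P5 similar
  -> R2 @ bar 1 tick 0 v(1, 3): G4/B4 M3 -> C4/C4 P1 similar
  -> R2 @ bar 1 tick 0 v(2, 3): D5/B4 m3 -> G4/C4 P5 similar
  -> R3 @ bar 1 tick 0 v(2, 3): G4 above C4
  -> R4 @ bar 1 tick 0 v(0, 2): F3/G4 M2 untreated
  -> R7 @ bar 1 tick 0 v(3,): B4->C4 leap 11st
  -> R3 @ bar 1 tick 1 v(2, 3): G4 above C4
  -> R3 @ bar 1 tick 2 v(2, 3): G4 above C4
  -> R3 @ bar 1 tick 3 v(2, 3): G4 above C4
  -> R1 @ bar 2 tick 0 v(1, 3): C4/C4 P1 -> G4/G4 P1 similar
  -> R2 @ bar 2 tick 0 v(0, 1): F3/C4 P5 -> G3/G4 P8 similar
  -> R2 @ bar 2 tick 0 v(0, 3): F3/C4 P5 -> G3/G4 P8 similar
  -> R3 @ bar 2 tick 0 v(1, 2): G4 above F4
  -> R4 @ bar 2 tick 0 v(0, 2): G3/F4 m7 untreated
  -> R3 @ bar 2 tick 1 v(1, 2): G4 above F4
  -> R3 @ bar 2 tick 2 v(1, 2): G4 above F4
  -> R3 @ bar 2 tick 3 v(1, 2): G4 above F4
  -> R2 @ bar 3 tick 0 v(0, 3): G3/G4 P8 -> E3/B3 P5 similar
  -> R3 @ bar 3 tick 0 v(1, 2): F4 above D4
  -> R3 @ bar 3 tick 0 v(2, 3): D4 above B3
  -> R4 @ bar 3 tick 0 v(0, 1): E3/F4 m2 untreated
  -> R4 @ bar 3 tick 0 v(0, 2): E3/D4 m7 untreated
  -> R3 @ bar 3 tick 1 v(1, 2): F4 above D4
  -> R3 @ bar 3 tick 1 v(2, 3): D4 above B3
  -> R3 @ bar 3 tick 2 v(1, 2): F4 above D4
  -> R3 @ bar 3 tick 2 v(2, 3): D4 above B3
  -> R3 @ bar 3 tick 3 v(1, 2): F4 above D4
  -> R3 @ bar 3 tick 3 v(2, 3): D4 above B3
  -> R2 @ bar 4 tick 0 v(0, 3): E3/B3 P5 -> F3/F4 P8 similar
  -> R3 @ bar 4 tick 0 v(2, 3): A4 above F4
  -> R7 @ bar 4 tick 0 v(3,): B3->F4 leap 6st
  -> R8 @ bar 4 tick 0 v(0, 3): penult P8 not 3rd/6th
  -> R3 @ bar 4 tick 1 v(2, 3): A4 above F4
  -> R3 @ bar 4 tick 2 v(2, 3): A4 above F4
  -> R3 @ bar 4 tick 3 v(2, 3): A4 above F4
  -> R1 @ bar 5 tick 0 v(1, 2): D4/A4 P5 -> G4/D5 P5 similar
  -> R2 @ bar 5 tick 0 v(0, 1): F3/D4 M6 -> G3/G4 P8 similar
  -> R2 @ bar 5 tick 0 v(0, 2): F3/A4 M3 -> G3/D5 P5 similar
  -> R3 @ bar 5 tick 0 v(2, 3): D5 above B4
  -> R7 @ bar 5 tick 0 v(3,): F4->B4 leap 6st
  -> R3 @ bar 5 tick 1 v(2, 3): D5 above B4
  -> R3 @ bar 5 tick 2 v(2, 3): D5 above B4
  -> R3 @ bar 5 tick 3 v(2, 3): D5 above B4
  -> R6 @ bar 5 tick 3 v(0, 3): closes on M3

(0, 0, R3, (2, 3))
(0, 0, R5, (0, 3))
(0, 1, R3, (2, 3))
(0, 2, R3, (2, 3))
(0, 3, R3, (2, 3))
(1, 0, R1, (1, 2))
(1, 0, R2, (0, 1))
(1, 0, R2, (0, 3))
(1, 0, R2, (1, 3))
(1, 0, R2, (2, 3))
(1, 0, R3, (2, 3))
(1, 0, R4, (0, 2))
(1, 0, R7, (3,))
(1, 1, R3, (2, 3))
(1, 2, R3, (2, 3))
(1, 3, R3, (2, 3))
(2, 0, R1, (1, 3))
(2, 0, R2, (0, 1))
(2, 0, R2, (0, 3))
(2, 0, R3, (1, 2))
(2, 0, R4, (0, 2))
(2, 1, R3, (1, 2))
(2, 2, R3, (1, 2))
(2, 3, R3, (1, 2))
(3, 0, R2, (0, 3))
(3, 0, R3, (1, 2))
(3, 0, R3, (2, 3))
(3, 0, R4, (0, 1))
(3, 0, R4, (0, 2))
(3, 1, R3, (1, 2))
(3, 1, R3, (2, 3))
(3, 2, R3, (1, 2))
(3, 2, R3, (2, 3))
(3, 3, R3, (1, 2))
(3, 3, R3, (2, 3))
(4, 0, R2, (0, 3))
(4, 0, R3, (2, 3))
(4, 0, R7, (3,))
(4, 0, R8, (0, 3))
(4, 1, R3, (2, 3))
(4, 2, R3, (2, 3))
(4, 3, R3, (2, 3))
(5, 0, R1, (1, 2))
(5, 0, R2, (0, 1))
(5, 0, R2, (0, 2))
(5, 0, R3, (2, 3))
(5, 0, R7, (3,))
(5, 1, R3, (2, 3))
(5, 2, R3, (2, 3))
(5, 3, R3, (2, 3))
(5, 3, R6, (0, 3))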